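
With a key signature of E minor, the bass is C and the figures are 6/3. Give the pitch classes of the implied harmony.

A third above C in this key is E.
A sixth above C in this key is A.
Together with the bass C, this spells A minor in first inversion.

C, E, A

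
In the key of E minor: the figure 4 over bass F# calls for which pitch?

Counting 3 letter steps above F# lands on B; in E minor, that letter is B.

B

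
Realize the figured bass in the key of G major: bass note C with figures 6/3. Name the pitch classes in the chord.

A third above C in this key is E.
A sixth above C in this key is A.
Together with the bass C, this spells A minor in first inversion.

C, E, A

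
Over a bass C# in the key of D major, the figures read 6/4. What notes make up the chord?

C#, F#, A

A fourth above C# in this key is F#.
A sixth above C# in this key is A.
Together with the bass C#, this spells F# minor in second inversion.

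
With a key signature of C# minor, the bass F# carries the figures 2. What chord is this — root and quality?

The figures 2 indicate a seventh chord in third inversion.
In third inversion the root lies a second above the bass: a second above F# in C# minor is G#.
The chord tones are F#, G#, B, D#, giving G# minor seventh.

G# minor seventh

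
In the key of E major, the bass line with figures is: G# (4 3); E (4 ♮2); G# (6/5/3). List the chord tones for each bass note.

G#, B, C#, E | E, F, A, C# | G#, B, D#, E

G# (6/4/3): G#, B, C#, E.
E (6/4/♮2): E, F, A, C#.
G# (6/5/3): G#, B, D#, E.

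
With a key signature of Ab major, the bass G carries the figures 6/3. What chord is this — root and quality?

The figures 6/3 indicate a triad in first inversion.
In first inversion the root lies a sixth above the bass: a sixth above G in Ab major is Eb.
The chord tones are G, Bb, Eb, giving Eb major.

Eb major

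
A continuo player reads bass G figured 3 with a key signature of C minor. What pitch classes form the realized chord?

The written figures 3 are shorthand for 5/3: the 5 is implied.
A third above G in this key is Bb.
A fifth above G in this key is D.
Together with the bass G, this spells G minor in root position.

G, Bb, D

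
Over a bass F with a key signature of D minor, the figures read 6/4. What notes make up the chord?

A fourth above F in this key is Bb.
A sixth above F in this key is D.
Together with the bass F, this spells Bb major in second inversion.

F, Bb, D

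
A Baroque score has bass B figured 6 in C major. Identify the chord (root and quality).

The figures 6 indicate a triad in first inversion.
In first inversion the root lies a sixth above the bass: a sixth above B in C major is G.
The chord tones are B, D, G, giving G major.

G major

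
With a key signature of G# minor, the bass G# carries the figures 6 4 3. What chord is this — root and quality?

C# minor seventh

The figures 6 4 3 indicate a seventh chord in second inversion.
In second inversion the root lies a fourth above the bass: a fourth above G# in G# minor is C#.
The chord tones are G#, B, C#, E, giving C# minor seventh.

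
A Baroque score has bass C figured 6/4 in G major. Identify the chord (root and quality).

The figures 6/4 indicate a triad in second inversion.
In second inversion the root lies a fourth above the bass: a fourth above C in G major is F#.
The chord tones are C, F#, A, giving F# diminished.

F# diminished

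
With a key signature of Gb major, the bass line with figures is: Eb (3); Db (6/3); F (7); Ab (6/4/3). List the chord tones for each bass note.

Eb (5/3): Eb, Gb, Bb.
Db (6/3): Db, F, Bb.
F (7/5/3): F, Ab, Cb, Eb.
Ab (6/4/3): Ab, Cb, Db, F.

Eb, Gb, Bb | Db, F, Bb | F, Ab, Cb, Eb | Ab, Cb, Db, F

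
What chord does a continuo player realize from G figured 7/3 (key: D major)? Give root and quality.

The figures 7/3 indicate a seventh chord in root position.
In root position the bass is the root, so the root is G.
The chord tones are G, B, D, F#, giving G major seventh.

G major seventh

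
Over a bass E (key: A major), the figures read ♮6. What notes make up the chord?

The written figures ♮6 are shorthand for 6/3: the 3 is implied.
A third above E in this key is G#.
A sixth above E in this key is C#, made natural (C) by the ♮ figure.
Together with the bass E, this spells C augmented in first inversion.

E, G#, C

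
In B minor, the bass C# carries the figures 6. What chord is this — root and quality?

A major

The figures 6 indicate a triad in first inversion.
In first inversion the root lies a sixth above the bass: a sixth above C# in B minor is A.
The chord tones are C#, E, A, giving A major.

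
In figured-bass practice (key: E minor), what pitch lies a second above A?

B

Counting 1 letter step above A lands on B; in E minor, that letter is B.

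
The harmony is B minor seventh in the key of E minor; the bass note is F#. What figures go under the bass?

4/3

F# is the fifth of B minor seventh, so the chord is in second inversion.
A seventh chord in second inversion is figured 6/4/3, conventionally abbreviated 4/3.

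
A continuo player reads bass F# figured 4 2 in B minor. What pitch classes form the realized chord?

F#, G, B, D

The written figures 4 2 are shorthand for 6/4/2: the 6 is implied.
A second above F# in this key is G.
A fourth above F# in this key is B.
A sixth above F# in this key is D.
Together with the bass F#, this spells G major seventh in third inversion.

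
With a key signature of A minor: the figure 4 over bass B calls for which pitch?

E

Counting 3 letter steps above B lands on E; in A minor, that letter is E.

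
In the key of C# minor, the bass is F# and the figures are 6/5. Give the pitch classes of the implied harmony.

F#, A, C#, D#

The written figures 6/5 are shorthand for 6/5/3: the 3 is implied.
A third above F# in this key is A.
A fifth above F# in this key is C#.
A sixth above F# in this key is D#.
Together with the bass F#, this spells D# half-diminished seventh in first inversion.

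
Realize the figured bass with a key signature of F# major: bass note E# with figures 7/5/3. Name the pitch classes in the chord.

E#, G#, B, D#

A third above E# in this key is G#.
A fifth above E# in this key is B.
A seventh above E# in this key is D#.
Together with the bass E#, this spells E# half-diminished seventh in root position.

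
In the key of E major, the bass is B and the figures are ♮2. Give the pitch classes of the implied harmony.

B, C, E, G#

The written figures ♮2 are shorthand for 6/4/2: the 6/4 are implied.
A second above B in this key is C#, made natural (C) by the ♮ figure.
A fourth above B in this key is E.
A sixth above B in this key is G#.
Together with the bass B, this spells C augmented major seventh in third inversion.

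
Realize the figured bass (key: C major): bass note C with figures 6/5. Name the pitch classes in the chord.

The written figures 6/5 are shorthand for 6/5/3: the 3 is implied.
A third above C in this key is E.
A fifth above C in this key is G.
A sixth above C in this key is A.
Together with the bass C, this spells A minor seventh in first inversion.

C, E, G, A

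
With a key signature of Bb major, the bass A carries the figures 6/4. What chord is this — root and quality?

The figures 6/4 indicate a triad in second inversion.
In second inversion the root lies a fourth above the bass: a fourth above A in Bb major is D.
The chord tones are A, D, F, giving D minor.

D minor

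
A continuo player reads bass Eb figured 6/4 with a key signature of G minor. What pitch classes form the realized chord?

A fourth above Eb in this key is A.
A sixth above Eb in this key is C.
Together with the bass Eb, this spells A diminished in second inversion.

Eb, A, C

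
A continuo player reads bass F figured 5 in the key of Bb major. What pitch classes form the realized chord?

F, A, C

The written figures 5 are shorthand for 5/3: the 3 is implied.
A third above F in this key is A.
A fifth above F in this key is C.
Together with the bass F, this spells F major in root position.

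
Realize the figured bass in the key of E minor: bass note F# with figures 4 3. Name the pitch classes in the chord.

The written figures 4 3 are shorthand for 6/4/3: the 6 is implied.
A third above F# in this key is A.
A fourth above F# in this key is B.
A sixth above F# in this key is D.
Together with the bass F#, this spells B minor seventh in second inversion.

F#, A, B, D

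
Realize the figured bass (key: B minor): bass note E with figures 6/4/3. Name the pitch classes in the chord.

E, G, A, C#

A third above E in this key is G.
A fourth above E in this key is A.
A sixth above E in this key is C#.
Together with the bass E, this spells A dominant seventh in second inversion.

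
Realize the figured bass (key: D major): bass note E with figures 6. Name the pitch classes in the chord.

The written figures 6 are shorthand for 6/3: the 3 is implied.
A third above E in this key is G.
A sixth above E in this key is C#.
Together with the bass E, this spells C# diminished in first inversion.

E, G, C#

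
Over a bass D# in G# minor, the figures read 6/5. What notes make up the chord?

D#, F#, A#, B

The written figures 6/5 are shorthand for 6/5/3: the 3 is implied.
A third above D# in this key is F#.
A fifth above D# in this key is A#.
A sixth above D# in this key is B.
Together with the bass D#, this spells B major seventh in first inversion.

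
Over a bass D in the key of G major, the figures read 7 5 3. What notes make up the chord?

D, F#, A, C

A third above D in this key is F#.
A fifth above D in this key is A.
A seventh above D in this key is C.
Together with the bass D, this spells D dominant seventh in root position.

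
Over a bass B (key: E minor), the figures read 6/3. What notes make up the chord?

A third above B in this key is D.
A sixth above B in this key is G.
Together with the bass B, this spells G major in first inversion.

B, D, G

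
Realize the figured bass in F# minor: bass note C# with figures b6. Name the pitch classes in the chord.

C#, E, Ab

The written figures b6 are shorthand for 6/3: the 3 is implied.
A third above C# in this key is E.
A sixth above C# in this key is A, lowered to Ab by the flat.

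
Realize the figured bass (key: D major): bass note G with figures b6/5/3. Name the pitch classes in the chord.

G, B, D, Eb

A third above G in this key is B.
A fifth above G in this key is D.
A sixth above G in this key is E, lowered to Eb by the flat.
Together with the bass G, this spells Eb augmented major seventh in first inversion.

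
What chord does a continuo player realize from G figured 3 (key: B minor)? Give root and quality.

The figures 3 indicate a triad in root position.
In root position the bass is the root, so the root is G.
The chord tones are G, B, D, giving G major.

G major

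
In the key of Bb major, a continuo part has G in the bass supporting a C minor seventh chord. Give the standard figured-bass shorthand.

4/3

G is the fifth of C minor seventh, so the chord is in second inversion.
A seventh chord in second inversion is figured 6/4/3, conventionally abbreviated 4/3.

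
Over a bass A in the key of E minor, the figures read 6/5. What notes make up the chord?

The written figures 6/5 are shorthand for 6/5/3: the 3 is implied.
A third above A in this key is C.
A fifth above A in this key is E.
A sixth above A in this key is F#.
Together with the bass A, this spells F# half-diminished seventh in first inversion.

A, C, E, F#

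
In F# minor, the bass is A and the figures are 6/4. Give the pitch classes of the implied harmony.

A, D, F#

A fourth above A in this key is D.
A sixth above A in this key is F#.
Together with the bass A, this spells D major in second inversion.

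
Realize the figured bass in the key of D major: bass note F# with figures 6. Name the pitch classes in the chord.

The written figures 6 are shorthand for 6/3: the 3 is implied.
A third above F# in this key is A.
A sixth above F# in this key is D.
Together with the bass F#, this spells D major in first inversion.

F#, A, D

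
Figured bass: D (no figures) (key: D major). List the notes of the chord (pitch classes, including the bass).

An unfigured bass implies 5/3.
A third above D in this key is F#.
A fifth above D in this key is A.
Together with the bass D, this spells D major in root position.

D, F#, A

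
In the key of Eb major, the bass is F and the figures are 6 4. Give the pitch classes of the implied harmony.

F, Bb, D

A fourth above F in this key is Bb.
A sixth above F in this key is D.
Together with the bass F, this spells Bb major in second inversion.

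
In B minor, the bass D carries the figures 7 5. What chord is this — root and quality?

D major seventh

The figures 7 5 indicate a seventh chord in root position.
In root position the bass is the root, so the root is D.
The chord tones are D, F#, A, C#, giving D major seventh.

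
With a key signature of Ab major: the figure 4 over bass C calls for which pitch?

Counting 3 letter steps above C lands on F; in Ab major, that letter is F.

F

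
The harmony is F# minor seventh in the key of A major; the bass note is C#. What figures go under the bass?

C# is the fifth of F# minor seventh, so the chord is in second inversion.
A seventh chord in second inversion is figured 6/4/3, conventionally abbreviated 4/3.

4/3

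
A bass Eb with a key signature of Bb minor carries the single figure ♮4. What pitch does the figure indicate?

A

Counting 3 letter steps above Eb lands on A; in Bb minor, that letter is Ab.
The ♮4 figure makes it natural, giving A.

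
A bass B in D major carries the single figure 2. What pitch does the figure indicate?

Counting 1 letter step above B lands on C; in D major, that letter is C#.

C#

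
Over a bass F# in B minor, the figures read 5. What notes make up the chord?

F#, A, C#

The written figures 5 are shorthand for 5/3: the 3 is implied.
A third above F# in this key is A.
A fifth above F# in this key is C#.
Together with the bass F#, this spells F# minor in root position.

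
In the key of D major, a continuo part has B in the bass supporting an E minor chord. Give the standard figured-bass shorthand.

B is the fifth of E minor, so the chord is in second inversion.
A triad in second inversion is figured 6/4, conventionally abbreviated 6/4.

6/4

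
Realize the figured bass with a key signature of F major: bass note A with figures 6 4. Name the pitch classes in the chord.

A, D, F

A fourth above A in this key is D.
A sixth above A in this key is F.
Together with the bass A, this spells D minor in second inversion.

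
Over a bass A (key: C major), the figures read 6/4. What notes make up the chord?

A fourth above A in this key is D.
A sixth above A in this key is F.
Together with the bass A, this spells D minor in second inversion.

A, D, F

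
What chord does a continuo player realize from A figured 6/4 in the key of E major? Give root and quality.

The figures 6/4 indicate a triad in second inversion.
In second inversion the root lies a fourth above the bass: a fourth above A in E major is D#.
The chord tones are A, D#, F#, giving D# diminished.

D# diminished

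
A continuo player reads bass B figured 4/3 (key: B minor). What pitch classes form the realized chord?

The written figures 4/3 are shorthand for 6/4/3: the 6 is implied.
A third above B in this key is D.
A fourth above B in this key is E.
A sixth above B in this key is G.
Together with the bass B, this spells E minor seventh in second inversion.

B, D, E, G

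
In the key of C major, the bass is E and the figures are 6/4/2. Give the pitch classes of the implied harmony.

A second above E in this key is F.
A fourth above E in this key is A.
A sixth above E in this key is C.
Together with the bass E, this spells F major seventh in third inversion.

E, F, A, C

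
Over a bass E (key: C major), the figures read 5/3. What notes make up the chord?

A third above E in this key is G.
A fifth above E in this key is B.
Together with the bass E, this spells E minor in root position.

E, G, B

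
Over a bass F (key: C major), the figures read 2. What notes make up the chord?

The written figures 2 are shorthand for 6/4/2: the 6/4 are implied.
A second above F in this key is G.
A fourth above F in this key is B.
A sixth above F in this key is D.
Together with the bass F, this spells G dominant seventh in third inversion.

F, G, B, D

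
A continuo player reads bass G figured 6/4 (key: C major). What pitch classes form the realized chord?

G, C, E

A fourth above G in this key is C.
A sixth above G in this key is E.
Together with the bass G, this spells C major in second inversion.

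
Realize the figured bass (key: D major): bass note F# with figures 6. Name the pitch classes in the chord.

The written figures 6 are shorthand for 6/3: the 3 is implied.
A third above F# in this key is A.
A sixth above F# in this key is D.
Together with the bass F#, this spells D major in first inversion.

F#, A, D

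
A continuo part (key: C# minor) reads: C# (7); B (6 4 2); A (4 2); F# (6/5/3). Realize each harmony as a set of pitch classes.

C# (7/5/3): C#, E, G#, B.
B (6/4/2): B, C#, E, G#.
A (6/4/2): A, B, D#, F#.
F# (6/5/3): F#, A, C#, D#.

C#, E, G#, B | B, C#, E, G# | A, B, D#, F# | F#, A, C#, D#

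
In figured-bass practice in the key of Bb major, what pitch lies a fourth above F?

Counting 3 letter steps above F lands on B; in Bb major, that letter is Bb.

Bb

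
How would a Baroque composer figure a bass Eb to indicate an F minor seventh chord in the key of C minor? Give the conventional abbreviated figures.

4/2

Eb is the seventh of F minor seventh, so the chord is in third inversion.
A seventh chord in third inversion is figured 6/4/2, conventionally abbreviated 4/2.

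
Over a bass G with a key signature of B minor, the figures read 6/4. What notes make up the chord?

A fourth above G in this key is C#.
A sixth above G in this key is E.
Together with the bass G, this spells C# diminished in second inversion.

G, C#, E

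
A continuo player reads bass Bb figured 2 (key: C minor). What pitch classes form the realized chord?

The written figures 2 are shorthand for 6/4/2: the 6/4 are implied.
A second above Bb in this key is C.
A fourth above Bb in this key is Eb.
A sixth above Bb in this key is G.
Together with the bass Bb, this spells C minor seventh in third inversion.

Bb, C, Eb, G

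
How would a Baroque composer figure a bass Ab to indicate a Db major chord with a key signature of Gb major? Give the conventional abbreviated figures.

6/4

Ab is the fifth of Db major, so the chord is in second inversion.
A triad in second inversion is figured 6/4, conventionally abbreviated 6/4.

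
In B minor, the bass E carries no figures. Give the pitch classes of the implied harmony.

An unfigured bass implies 5/3.
A third above E in this key is G.
A fifth above E in this key is B.
Together with the bass E, this spells E minor in root position.

E, G, B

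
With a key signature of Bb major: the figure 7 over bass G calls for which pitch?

Counting 6 letter steps above G lands on F; in Bb major, that letter is F.

F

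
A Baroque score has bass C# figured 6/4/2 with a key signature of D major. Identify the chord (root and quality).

The figures 6/4/2 indicate a seventh chord in third inversion.
In third inversion the root lies a second above the bass: a second above C# in D major is D.
The chord tones are C#, D, F#, A, giving D major seventh.

D major seventh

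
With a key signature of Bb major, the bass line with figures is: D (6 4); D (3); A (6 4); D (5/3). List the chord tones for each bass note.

D (6/4): D, G, Bb.
D (5/3): D, F, A.
A (6/4): A, D, F.
D (5/3): D, F, A.

D, G, Bb | D, F, A | A, D, F | D, F, A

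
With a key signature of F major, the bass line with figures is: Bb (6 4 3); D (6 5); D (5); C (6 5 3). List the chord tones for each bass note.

Bb, D, E, G | D, F, A, Bb | D, F, A | C, E, G, A

Bb (6/4/3): Bb, D, E, G.
D (6/5/3): D, F, A, Bb.
D (5/3): D, F, A.
C (6/5/3): C, E, G, A.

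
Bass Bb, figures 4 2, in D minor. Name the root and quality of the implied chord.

C dominant seventh

The figures 4 2 indicate a seventh chord in third inversion.
In third inversion the root lies a second above the bass: a second above Bb in D minor is C.
The chord tones are Bb, C, E, G, giving C dominant seventh.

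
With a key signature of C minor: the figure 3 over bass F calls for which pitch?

Counting 2 letter steps above F lands on A; in C minor, that letter is Ab.

Ab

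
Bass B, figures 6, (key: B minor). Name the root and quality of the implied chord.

G major

The figures 6 indicate a triad in first inversion.
In first inversion the root lies a sixth above the bass: a sixth above B in B minor is G.
The chord tones are B, D, G, giving G major.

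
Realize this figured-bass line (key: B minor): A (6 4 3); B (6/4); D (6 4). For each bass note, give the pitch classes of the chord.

A, C#, D, F# | B, E, G | D, G, B

A (6/4/3): A, C#, D, F#.
B (6/4): B, E, G.
D (6/4): D, G, B.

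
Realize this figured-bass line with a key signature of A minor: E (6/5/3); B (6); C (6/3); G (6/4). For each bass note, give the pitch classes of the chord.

E (6/5/3): E, G, B, C.
B (6/3): B, D, G.
C (6/3): C, E, A.
G (6/4): G, C, E.

E, G, B, C | B, D, G | C, E, A | G, C, E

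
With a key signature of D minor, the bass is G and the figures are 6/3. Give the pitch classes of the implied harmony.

A third above G in this key is Bb.
A sixth above G in this key is E.
Together with the bass G, this spells E diminished in first inversion.

G, Bb, E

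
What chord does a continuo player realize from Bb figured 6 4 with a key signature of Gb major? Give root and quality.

The figures 6 4 indicate a triad in second inversion.
In second inversion the root lies a fourth above the bass: a fourth above Bb in Gb major is Eb.
The chord tones are Bb, Eb, Gb, giving Eb minor.

Eb minor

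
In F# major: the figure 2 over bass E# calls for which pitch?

F#

Counting 1 letter step above E# lands on F; in F# major, that letter is F#.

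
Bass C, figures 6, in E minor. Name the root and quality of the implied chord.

A minor

The figures 6 indicate a triad in first inversion.
In first inversion the root lies a sixth above the bass: a sixth above C in E minor is A.
The chord tones are C, E, A, giving A minor.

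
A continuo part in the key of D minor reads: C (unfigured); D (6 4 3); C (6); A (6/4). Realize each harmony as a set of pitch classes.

C (5/3): C, E, G.
D (6/4/3): D, F, G, Bb.
C (6/3): C, E, A.
A (6/4): A, D, F.

C, E, G | D, F, G, Bb | C, E, A | A, D, F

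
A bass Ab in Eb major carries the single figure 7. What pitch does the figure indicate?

Counting 6 letter steps above Ab lands on G; in Eb major, that letter is G.

G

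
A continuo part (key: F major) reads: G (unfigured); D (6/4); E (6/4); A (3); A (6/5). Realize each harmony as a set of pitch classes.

G (5/3): G, Bb, D.
D (6/4): D, G, Bb.
E (6/4): E, A, C.
A (5/3): A, C, E.
A (6/5/3): A, C, E, F.

G, Bb, D | D, G, Bb | E, A, C | A, C, E | A, C, E, F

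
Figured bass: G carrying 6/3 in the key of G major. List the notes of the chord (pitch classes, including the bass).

G, B, E

A third above G in this key is B.
A sixth above G in this key is E.
Together with the bass G, this spells E minor in first inversion.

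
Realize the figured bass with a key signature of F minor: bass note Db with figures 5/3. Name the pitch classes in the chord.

Db, F, Ab

A third above Db in this key is F.
A fifth above Db in this key is Ab.
Together with the bass Db, this spells Db major in root position.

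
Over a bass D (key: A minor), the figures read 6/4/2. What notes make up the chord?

D, E, G, B

A second above D in this key is E.
A fourth above D in this key is G.
A sixth above D in this key is B.
Together with the bass D, this spells E minor seventh in third inversion.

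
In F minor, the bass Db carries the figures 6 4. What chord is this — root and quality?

G diminished

The figures 6 4 indicate a triad in second inversion.
In second inversion the root lies a fourth above the bass: a fourth above Db in F minor is G.
The chord tones are Db, G, Bb, giving G diminished.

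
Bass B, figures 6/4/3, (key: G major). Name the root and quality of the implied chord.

The figures 6/4/3 indicate a seventh chord in second inversion.
In second inversion the root lies a fourth above the bass: a fourth above B in G major is E.
The chord tones are B, D, E, G, giving E minor seventh.

E minor seventh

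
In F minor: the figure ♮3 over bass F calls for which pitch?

Counting 2 letter steps above F lands on A; in F minor, that letter is Ab.
The ♮3 figure makes it natural, giving A.

A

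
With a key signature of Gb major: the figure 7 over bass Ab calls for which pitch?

Gb

Counting 6 letter steps above Ab lands on G; in Gb major, that letter is Gb.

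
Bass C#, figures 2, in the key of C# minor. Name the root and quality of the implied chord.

D# half-diminished seventh

The figures 2 indicate a seventh chord in third inversion.
In third inversion the root lies a second above the bass: a second above C# in C# minor is D#.
The chord tones are C#, D#, F#, A, giving D# half-diminished seventh.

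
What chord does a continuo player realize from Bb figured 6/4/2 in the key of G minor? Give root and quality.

The figures 6/4/2 indicate a seventh chord in third inversion.
In third inversion the root lies a second above the bass: a second above Bb in G minor is C.
The chord tones are Bb, C, Eb, G, giving C minor seventh.

C minor seventh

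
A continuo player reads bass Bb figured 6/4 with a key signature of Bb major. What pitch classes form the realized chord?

Bb, Eb, G

A fourth above Bb in this key is Eb.
A sixth above Bb in this key is G.
Together with the bass Bb, this spells Eb major in second inversion.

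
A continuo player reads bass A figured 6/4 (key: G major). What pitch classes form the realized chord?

A, D, F#

A fourth above A in this key is D.
A sixth above A in this key is F#.
Together with the bass A, this spells D major in second inversion.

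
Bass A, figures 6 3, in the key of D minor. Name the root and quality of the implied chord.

F major

The figures 6 3 indicate a triad in first inversion.
In first inversion the root lies a sixth above the bass: a sixth above A in D minor is F.
The chord tones are A, C, F, giving F major.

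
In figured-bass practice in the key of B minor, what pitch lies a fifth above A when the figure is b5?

Eb

Counting 4 letter steps above A lands on E; in B minor, that letter is E.
The b5 figure lowers it a semitone, giving Eb.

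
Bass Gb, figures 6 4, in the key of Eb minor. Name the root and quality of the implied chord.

Cb major

The figures 6 4 indicate a triad in second inversion.
In second inversion the root lies a fourth above the bass: a fourth above Gb in Eb minor is Cb.
The chord tones are Gb, Cb, Eb, giving Cb major.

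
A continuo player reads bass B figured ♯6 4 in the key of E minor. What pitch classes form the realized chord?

A fourth above B in this key is E.
A sixth above B in this key is G, raised to G# by the sharp.
Together with the bass B, this spells E major in second inversion.

B, E, G#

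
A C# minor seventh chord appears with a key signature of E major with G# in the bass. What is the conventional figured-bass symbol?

4/3

G# is the fifth of C# minor seventh, so the chord is in second inversion.
A seventh chord in second inversion is figured 6/4/3, conventionally abbreviated 4/3.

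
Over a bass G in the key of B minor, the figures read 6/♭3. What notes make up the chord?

A third above G in this key is B, lowered to Bb by the flat.
A sixth above G in this key is E.
Together with the bass G, this spells E diminished in first inversion.

G, Bb, E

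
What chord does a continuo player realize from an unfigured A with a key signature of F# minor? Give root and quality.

A major

An unfigured bass indicates a triad in root position.
In root position the bass is the root, so the root is A.
The chord tones are A, C#, E, giving A major.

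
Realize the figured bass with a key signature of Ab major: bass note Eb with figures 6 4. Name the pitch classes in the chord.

Eb, Ab, C

A fourth above Eb in this key is Ab.
A sixth above Eb in this key is C.
Together with the bass Eb, this spells Ab major in second inversion.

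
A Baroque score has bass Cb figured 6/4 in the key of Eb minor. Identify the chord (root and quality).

The figures 6/4 indicate a triad in second inversion.
In second inversion the root lies a fourth above the bass: a fourth above Cb in Eb minor is F.
The chord tones are Cb, F, Ab, giving F diminished.

F diminished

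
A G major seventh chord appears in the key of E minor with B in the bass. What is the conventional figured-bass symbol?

B is the third of G major seventh, so the chord is in first inversion.
A seventh chord in first inversion is figured 6/5/3, conventionally abbreviated 6/5.

6/5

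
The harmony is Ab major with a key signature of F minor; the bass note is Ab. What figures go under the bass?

Ab is the root of Ab major, so the chord is in root position.
A triad in root position is figured 5/3, conventionally abbreviated (no figures — root-position triad).

no figures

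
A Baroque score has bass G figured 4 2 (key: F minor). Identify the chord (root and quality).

Ab major seventh

The figures 4 2 indicate a seventh chord in third inversion.
In third inversion the root lies a second above the bass: a second above G in F minor is Ab.
The chord tones are G, Ab, C, Eb, giving Ab major seventh.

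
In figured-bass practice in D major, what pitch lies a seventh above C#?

Counting 6 letter steps above C# lands on B; in D major, that letter is B.

B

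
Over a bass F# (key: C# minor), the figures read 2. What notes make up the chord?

F#, G#, B, D#

The written figures 2 are shorthand for 6/4/2: the 6/4 are implied.
A second above F# in this key is G#.
A fourth above F# in this key is B.
A sixth above F# in this key is D#.
Together with the bass F#, this spells G# minor seventh in third inversion.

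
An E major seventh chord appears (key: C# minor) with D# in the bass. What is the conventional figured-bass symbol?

4/2

D# is the seventh of E major seventh, so the chord is in third inversion.
A seventh chord in third inversion is figured 6/4/2, conventionally abbreviated 4/2.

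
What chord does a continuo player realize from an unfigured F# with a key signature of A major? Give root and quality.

F# minor

An unfigured bass indicates a triad in root position.
In root position the bass is the root, so the root is F#.
The chord tones are F#, A, C#, giving F# minor.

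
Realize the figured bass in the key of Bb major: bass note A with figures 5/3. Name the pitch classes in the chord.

A third above A in this key is C.
A fifth above A in this key is Eb.
Together with the bass A, this spells A diminished in root position.

A, C, Eb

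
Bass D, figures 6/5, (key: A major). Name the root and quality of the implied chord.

B minor seventh

The figures 6/5 indicate a seventh chord in first inversion.
In first inversion the root lies a sixth above the bass: a sixth above D in A major is B.
The chord tones are D, F#, A, B, giving B minor seventh.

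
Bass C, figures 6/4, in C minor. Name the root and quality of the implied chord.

The figures 6/4 indicate a triad in second inversion.
In second inversion the root lies a fourth above the bass: a fourth above C in C minor is F.
The chord tones are C, F, Ab, giving F minor.

F minor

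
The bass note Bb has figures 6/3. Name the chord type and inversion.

Intervals of 6/3 above the bass form a triad; the bass is the third, so this is first inversion.

triad, first inversion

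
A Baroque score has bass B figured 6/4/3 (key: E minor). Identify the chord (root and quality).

E minor seventh

The figures 6/4/3 indicate a seventh chord in second inversion.
In second inversion the root lies a fourth above the bass: a fourth above B in E minor is E.
The chord tones are B, D, E, G, giving E minor seventh.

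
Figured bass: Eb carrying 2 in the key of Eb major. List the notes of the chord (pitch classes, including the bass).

Eb, F, Ab, C

The written figures 2 are shorthand for 6/4/2: the 6/4 are implied.
A second above Eb in this key is F.
A fourth above Eb in this key is Ab.
A sixth above Eb in this key is C.
Together with the bass Eb, this spells F minor seventh in third inversion.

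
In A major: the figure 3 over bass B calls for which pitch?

D

Counting 2 letter steps above B lands on D; in A major, that letter is D.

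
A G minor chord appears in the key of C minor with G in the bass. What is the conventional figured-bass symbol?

no figures

G is the root of G minor, so the chord is in root position.
A triad in root position is figured 5/3, conventionally abbreviated (no figures — root-position triad).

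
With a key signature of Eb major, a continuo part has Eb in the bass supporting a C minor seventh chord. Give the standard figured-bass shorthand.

Eb is the third of C minor seventh, so the chord is in first inversion.
A seventh chord in first inversion is figured 6/5/3, conventionally abbreviated 6/5.

6/5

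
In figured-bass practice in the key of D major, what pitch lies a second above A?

Counting 1 letter step above A lands on B; in D major, that letter is B.

B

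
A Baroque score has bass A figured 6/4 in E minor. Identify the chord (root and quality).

D major

The figures 6/4 indicate a triad in second inversion.
In second inversion the root lies a fourth above the bass: a fourth above A in E minor is D.
The chord tones are A, D, F#, giving D major.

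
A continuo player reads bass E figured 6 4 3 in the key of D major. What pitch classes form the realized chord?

A third above E in this key is G.
A fourth above E in this key is A.
A sixth above E in this key is C#.
Together with the bass E, this spells A dominant seventh in second inversion.

E, G, A, C#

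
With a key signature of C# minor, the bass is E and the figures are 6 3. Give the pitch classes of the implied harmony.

E, G#, C#

A third above E in this key is G#.
A sixth above E in this key is C#.
Together with the bass E, this spells C# minor in first inversion.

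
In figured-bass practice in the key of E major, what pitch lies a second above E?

Counting 1 letter step above E lands on F; in E major, that letter is F#.

F#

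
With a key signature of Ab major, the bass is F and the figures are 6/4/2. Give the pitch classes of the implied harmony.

F, G, Bb, Db

A second above F in this key is G.
A fourth above F in this key is Bb.
A sixth above F in this key is Db.
Together with the bass F, this spells G half-diminished seventh in third inversion.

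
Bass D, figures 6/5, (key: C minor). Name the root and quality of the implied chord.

The figures 6/5 indicate a seventh chord in first inversion.
In first inversion the root lies a sixth above the bass: a sixth above D in C minor is Bb.
The chord tones are D, F, Ab, Bb, giving Bb dominant seventh.

Bb dominant seventh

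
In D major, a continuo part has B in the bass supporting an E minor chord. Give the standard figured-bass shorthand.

B is the fifth of E minor, so the chord is in second inversion.
A triad in second inversion is figured 6/4, conventionally abbreviated 6/4.

6/4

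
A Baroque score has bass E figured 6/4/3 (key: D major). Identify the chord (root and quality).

A dominant seventh

The figures 6/4/3 indicate a seventh chord in second inversion.
In second inversion the root lies a fourth above the bass: a fourth above E in D major is A.
The chord tones are E, G, A, C#, giving A dominant seventh.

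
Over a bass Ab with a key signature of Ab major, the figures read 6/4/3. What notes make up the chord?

Ab, C, Db, F

A third above Ab in this key is C.
A fourth above Ab in this key is Db.
A sixth above Ab in this key is F.
Together with the bass Ab, this spells Db major seventh in second inversion.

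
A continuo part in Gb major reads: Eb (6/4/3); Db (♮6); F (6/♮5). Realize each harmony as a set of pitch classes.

Eb, Gb, Ab, Cb | Db, F, B | F, Ab, C, Db

Eb (6/4/3): Eb, Gb, Ab, Cb.
Db (♮6/3): Db, F, B.
F (6/♮5/3): F, Ab, C, Db.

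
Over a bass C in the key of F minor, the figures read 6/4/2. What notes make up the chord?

A second above C in this key is Db.
A fourth above C in this key is F.
A sixth above C in this key is Ab.
Together with the bass C, this spells Db major seventh in third inversion.

C, Db, F, Ab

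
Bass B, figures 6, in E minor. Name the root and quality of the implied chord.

The figures 6 indicate a triad in first inversion.
In first inversion the root lies a sixth above the bass: a sixth above B in E minor is G.
The chord tones are B, D, G, giving G major.

G major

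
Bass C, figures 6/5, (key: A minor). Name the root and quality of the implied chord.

The figures 6/5 indicate a seventh chord in first inversion.
In first inversion the root lies a sixth above the bass: a sixth above C in A minor is A.
The chord tones are C, E, G, A, giving A minor seventh.

A minor seventh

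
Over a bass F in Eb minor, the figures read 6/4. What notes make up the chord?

A fourth above F in this key is Bb.
A sixth above F in this key is Db.
Together with the bass F, this spells Bb minor in second inversion.

F, Bb, Db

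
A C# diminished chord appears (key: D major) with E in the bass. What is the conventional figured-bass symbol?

E is the third of C# diminished, so the chord is in first inversion.
A triad in first inversion is figured 6/3, conventionally abbreviated 6.

6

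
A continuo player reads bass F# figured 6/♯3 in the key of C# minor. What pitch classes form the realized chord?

A third above F# in this key is A, raised to A# by the sharp.
A sixth above F# in this key is D#.
Together with the bass F#, this spells D# minor in first inversion.

F#, A#, D#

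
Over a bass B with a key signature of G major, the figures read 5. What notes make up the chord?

The written figures 5 are shorthand for 5/3: the 3 is implied.
A third above B in this key is D.
A fifth above B in this key is F#.
Together with the bass B, this spells B minor in root position.

B, D, F#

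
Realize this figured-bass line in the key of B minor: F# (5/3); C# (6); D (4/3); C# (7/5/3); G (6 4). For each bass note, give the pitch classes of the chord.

F#, A, C# | C#, E, A | D, F#, G, B | C#, E, G, B | G, C#, E

F# (5/3): F#, A, C#.
C# (6/3): C#, E, A.
D (6/4/3): D, F#, G, B.
C# (7/5/3): C#, E, G, B.
G (6/4): G, C#, E.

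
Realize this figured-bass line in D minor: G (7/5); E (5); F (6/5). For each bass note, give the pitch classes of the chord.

G, Bb, D, F | E, G, Bb | F, A, C, D

G (7/5/3): G, Bb, D, F.
E (5/3): E, G, Bb.
F (6/5/3): F, A, C, D.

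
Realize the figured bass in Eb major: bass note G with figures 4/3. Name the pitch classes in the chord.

G, Bb, C, Eb

The written figures 4/3 are shorthand for 6/4/3: the 6 is implied.
A third above G in this key is Bb.
A fourth above G in this key is C.
A sixth above G in this key is Eb.
Together with the bass G, this spells C minor seventh in second inversion.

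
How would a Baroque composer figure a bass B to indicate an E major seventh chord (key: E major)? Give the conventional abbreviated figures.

4/3

B is the fifth of E major seventh, so the chord is in second inversion.
A seventh chord in second inversion is figured 6/4/3, conventionally abbreviated 4/3.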